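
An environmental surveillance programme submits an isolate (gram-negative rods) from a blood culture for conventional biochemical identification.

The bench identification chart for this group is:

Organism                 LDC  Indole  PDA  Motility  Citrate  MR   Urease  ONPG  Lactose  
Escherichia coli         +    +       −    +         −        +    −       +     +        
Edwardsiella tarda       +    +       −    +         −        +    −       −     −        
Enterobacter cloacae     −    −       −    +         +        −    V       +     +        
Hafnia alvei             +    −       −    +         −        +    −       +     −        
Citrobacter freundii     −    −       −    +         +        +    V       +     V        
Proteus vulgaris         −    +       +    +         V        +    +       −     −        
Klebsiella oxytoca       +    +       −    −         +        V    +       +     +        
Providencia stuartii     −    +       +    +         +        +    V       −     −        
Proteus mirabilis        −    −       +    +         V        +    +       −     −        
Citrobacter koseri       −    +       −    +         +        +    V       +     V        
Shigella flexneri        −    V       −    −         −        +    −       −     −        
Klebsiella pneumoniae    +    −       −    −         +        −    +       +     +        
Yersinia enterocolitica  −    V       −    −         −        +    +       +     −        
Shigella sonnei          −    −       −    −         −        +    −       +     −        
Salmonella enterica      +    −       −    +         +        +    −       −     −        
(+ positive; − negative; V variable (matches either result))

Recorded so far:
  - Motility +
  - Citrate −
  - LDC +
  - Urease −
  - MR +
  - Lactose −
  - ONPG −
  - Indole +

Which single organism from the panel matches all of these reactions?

Edwardsiella tarda

Lactose −: excludes Escherichia coli, Enterobacter cloacae, Klebsiella oxytoca, Klebsiella pneumoniae — 11 left.
Urease −: excludes Proteus vulgaris, Proteus mirabilis, Yersinia enterocolitica — 8 left.
Citrate −: excludes Citrobacter freundii, Providencia stuartii, Citrobacter koseri, Salmonella enterica — 4 left.
Motility +: excludes Shigella flexneri, Shigella sonnei — 2 left.
Indole +: excludes Hafnia alvei — 1 left.
LDC +: the one remaining candidate is consistent.
MR +: the one remaining candidate is consistent.
ONPG −: the one remaining candidate is consistent.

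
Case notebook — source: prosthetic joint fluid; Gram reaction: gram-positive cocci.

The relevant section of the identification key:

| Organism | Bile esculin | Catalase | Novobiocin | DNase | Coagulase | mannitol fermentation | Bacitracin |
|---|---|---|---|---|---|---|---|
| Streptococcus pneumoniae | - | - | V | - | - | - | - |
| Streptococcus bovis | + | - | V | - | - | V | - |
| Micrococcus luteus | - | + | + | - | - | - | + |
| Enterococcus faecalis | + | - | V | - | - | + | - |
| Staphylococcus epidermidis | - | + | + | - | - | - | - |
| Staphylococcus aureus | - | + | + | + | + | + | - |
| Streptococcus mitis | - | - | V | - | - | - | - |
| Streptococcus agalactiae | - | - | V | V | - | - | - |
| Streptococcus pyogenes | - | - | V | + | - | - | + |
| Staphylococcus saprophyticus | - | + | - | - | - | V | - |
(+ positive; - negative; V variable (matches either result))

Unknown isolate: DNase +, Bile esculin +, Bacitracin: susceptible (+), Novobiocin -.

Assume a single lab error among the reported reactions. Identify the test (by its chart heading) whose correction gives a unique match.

As reported, no row in the chart matches all 4 reactions.
Reversing Novobiocin → still no organism matches.
Reversing Bacitracin → still no organism matches.
Reversing DNase → still no organism matches.
Reversing Bile esculin (to -) → unique match: Streptococcus pyogenes.

Bile esculin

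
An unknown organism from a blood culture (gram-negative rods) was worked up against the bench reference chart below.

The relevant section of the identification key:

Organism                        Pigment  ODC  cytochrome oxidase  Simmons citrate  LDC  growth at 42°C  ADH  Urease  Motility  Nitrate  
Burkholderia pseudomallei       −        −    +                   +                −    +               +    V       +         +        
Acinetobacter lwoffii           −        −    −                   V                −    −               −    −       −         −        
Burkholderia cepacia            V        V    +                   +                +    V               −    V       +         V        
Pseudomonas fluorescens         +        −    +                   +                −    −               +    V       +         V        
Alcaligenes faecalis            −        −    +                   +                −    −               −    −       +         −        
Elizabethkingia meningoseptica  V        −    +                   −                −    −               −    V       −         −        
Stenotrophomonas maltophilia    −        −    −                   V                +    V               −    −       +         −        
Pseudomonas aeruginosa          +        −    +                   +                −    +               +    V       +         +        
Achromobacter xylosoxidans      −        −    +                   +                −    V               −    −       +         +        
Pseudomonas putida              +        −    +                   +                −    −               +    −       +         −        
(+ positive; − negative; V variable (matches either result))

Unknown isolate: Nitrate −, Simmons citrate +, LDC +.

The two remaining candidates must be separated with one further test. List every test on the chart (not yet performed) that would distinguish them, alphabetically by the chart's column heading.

Nitrate −: excludes Burkholderia pseudomallei, Pseudomonas aeruginosa, Achromobacter xylosoxidans — 7 left.
Simmons citrate +: excludes Elizabethkingia meningoseptica — 6 left.
LDC +: excludes Acinetobacter lwoffii, Pseudomonas fluorescens, Alcaligenes faecalis, Pseudomonas putida — 2 left.
Two candidates remain: Burkholderia cepacia and Stenotrophomonas maltophilia.
  Pigment: V vs − — variable for at least one, does not separate.
  ODC: V vs − — variable for at least one, does not separate.
  cytochrome oxidase: Burkholderia cepacia +, Stenotrophomonas maltophilia − — discriminates.
  growth at 42°C: V vs V — variable for at least one, does not separate.
  ADH: − vs − — same for both, does not separate.
  Urease: V vs − — variable for at least one, does not separate.
  Motility: + vs + — same for both, does not separate.

cytochrome oxidase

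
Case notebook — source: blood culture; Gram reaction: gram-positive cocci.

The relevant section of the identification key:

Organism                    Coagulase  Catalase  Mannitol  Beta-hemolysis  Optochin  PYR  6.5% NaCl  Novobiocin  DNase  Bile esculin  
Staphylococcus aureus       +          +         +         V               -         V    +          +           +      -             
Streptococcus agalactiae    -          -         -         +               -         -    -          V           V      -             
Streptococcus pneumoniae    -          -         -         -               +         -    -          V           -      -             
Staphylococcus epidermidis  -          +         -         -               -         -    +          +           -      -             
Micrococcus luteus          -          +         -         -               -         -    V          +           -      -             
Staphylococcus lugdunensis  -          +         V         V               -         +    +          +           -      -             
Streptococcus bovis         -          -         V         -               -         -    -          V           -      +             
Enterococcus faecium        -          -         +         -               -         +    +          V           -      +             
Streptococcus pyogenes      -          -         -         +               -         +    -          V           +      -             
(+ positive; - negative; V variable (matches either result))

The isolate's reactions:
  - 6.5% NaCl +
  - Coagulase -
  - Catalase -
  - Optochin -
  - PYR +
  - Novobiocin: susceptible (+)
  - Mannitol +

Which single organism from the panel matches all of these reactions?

Enterococcus faecium

Optochin -: excludes Streptococcus pneumoniae — 8 left.
Coagulase -: excludes Staphylococcus aureus — 7 left.
Novobiocin +: all 7 remaining candidates are consistent.
6.5% NaCl +: excludes Streptococcus agalactiae, Streptococcus bovis, Streptococcus pyogenes — 4 left.
PYR +: excludes Staphylococcus epidermidis, Micrococcus luteus — 2 left.
Mannitol +: all 2 remaining candidates are consistent.
Catalase -: excludes Staphylococcus lugdunensis — 1 left.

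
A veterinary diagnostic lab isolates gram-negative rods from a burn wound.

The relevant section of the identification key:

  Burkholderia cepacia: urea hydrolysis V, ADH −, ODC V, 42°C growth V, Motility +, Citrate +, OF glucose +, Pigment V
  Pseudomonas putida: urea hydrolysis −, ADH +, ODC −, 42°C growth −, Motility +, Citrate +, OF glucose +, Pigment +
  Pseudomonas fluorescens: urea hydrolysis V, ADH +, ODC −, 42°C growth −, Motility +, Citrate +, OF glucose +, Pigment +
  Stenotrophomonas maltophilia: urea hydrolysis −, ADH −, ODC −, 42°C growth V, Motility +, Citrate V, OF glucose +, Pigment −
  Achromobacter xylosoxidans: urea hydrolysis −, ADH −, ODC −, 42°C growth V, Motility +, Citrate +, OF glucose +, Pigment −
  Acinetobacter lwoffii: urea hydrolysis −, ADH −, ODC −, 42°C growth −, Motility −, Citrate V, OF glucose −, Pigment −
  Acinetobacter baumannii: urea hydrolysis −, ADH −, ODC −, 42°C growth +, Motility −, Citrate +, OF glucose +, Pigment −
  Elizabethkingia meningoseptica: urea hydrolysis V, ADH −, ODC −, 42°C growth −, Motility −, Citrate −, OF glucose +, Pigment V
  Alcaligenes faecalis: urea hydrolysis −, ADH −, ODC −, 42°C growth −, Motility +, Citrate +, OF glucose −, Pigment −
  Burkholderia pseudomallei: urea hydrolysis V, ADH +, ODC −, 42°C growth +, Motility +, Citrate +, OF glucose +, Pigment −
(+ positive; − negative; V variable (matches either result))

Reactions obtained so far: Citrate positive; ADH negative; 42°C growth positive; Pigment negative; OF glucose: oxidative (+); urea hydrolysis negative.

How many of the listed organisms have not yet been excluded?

Citrate +: excludes Elizabethkingia meningoseptica — 9 left.
OF glucose +: excludes Acinetobacter lwoffii, Alcaligenes faecalis — 7 left.
urea hydrolysis −: all 7 remaining candidates are consistent.
Pigment −: excludes Pseudomonas putida, Pseudomonas fluorescens — 5 left.
42°C growth +: all 5 remaining candidates are consistent.
ADH −: excludes Burkholderia pseudomallei — 4 left.
Still consistent: Achromobacter xylosoxidans, Acinetobacter baumannii, Burkholderia cepacia, Stenotrophomonas maltophilia.

4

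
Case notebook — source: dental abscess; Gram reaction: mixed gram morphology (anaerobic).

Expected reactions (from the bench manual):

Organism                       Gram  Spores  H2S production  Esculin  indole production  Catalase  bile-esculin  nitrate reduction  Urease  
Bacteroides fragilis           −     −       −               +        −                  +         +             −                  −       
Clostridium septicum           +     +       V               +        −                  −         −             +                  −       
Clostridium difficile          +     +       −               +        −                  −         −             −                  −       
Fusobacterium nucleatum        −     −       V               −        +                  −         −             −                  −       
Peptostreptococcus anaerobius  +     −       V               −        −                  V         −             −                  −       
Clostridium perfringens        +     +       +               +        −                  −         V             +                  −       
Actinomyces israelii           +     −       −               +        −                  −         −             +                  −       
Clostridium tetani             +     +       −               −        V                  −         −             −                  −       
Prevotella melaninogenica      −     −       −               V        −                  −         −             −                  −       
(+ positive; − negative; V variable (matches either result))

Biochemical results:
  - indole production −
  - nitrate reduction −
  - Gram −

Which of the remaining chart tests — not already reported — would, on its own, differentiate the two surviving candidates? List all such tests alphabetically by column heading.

bile-esculin, Catalase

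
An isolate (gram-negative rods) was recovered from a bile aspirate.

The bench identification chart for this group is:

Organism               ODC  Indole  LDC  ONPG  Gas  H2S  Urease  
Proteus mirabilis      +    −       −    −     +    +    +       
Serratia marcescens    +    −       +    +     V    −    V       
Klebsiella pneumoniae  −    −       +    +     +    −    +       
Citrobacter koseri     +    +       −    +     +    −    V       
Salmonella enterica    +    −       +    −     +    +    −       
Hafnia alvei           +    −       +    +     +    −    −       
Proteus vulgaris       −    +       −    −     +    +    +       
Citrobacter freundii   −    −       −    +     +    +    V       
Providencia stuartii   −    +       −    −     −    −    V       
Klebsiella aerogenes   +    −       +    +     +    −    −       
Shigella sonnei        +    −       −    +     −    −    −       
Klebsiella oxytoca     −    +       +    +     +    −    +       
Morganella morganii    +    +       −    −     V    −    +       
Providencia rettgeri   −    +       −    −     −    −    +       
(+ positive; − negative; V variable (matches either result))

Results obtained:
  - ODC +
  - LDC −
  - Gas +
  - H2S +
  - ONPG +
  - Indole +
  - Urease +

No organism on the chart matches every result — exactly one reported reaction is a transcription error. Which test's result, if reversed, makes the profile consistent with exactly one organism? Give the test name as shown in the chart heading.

H2S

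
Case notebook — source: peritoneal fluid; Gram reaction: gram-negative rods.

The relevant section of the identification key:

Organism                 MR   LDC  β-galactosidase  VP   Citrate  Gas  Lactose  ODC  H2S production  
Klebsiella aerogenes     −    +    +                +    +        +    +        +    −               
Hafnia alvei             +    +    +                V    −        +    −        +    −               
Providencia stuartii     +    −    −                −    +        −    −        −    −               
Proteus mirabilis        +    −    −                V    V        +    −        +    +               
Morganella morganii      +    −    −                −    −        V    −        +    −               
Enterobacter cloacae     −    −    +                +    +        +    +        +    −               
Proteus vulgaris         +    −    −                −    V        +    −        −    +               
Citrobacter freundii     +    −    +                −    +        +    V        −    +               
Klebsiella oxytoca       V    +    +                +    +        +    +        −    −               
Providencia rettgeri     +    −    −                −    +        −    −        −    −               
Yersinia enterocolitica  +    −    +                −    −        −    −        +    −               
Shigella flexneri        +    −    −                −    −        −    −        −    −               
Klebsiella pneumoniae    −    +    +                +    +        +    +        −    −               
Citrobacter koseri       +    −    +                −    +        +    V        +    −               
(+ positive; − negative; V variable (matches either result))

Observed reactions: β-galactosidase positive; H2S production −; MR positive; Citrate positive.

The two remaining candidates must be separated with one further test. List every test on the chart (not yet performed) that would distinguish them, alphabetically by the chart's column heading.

β-galactosidase +: excludes 6 organisms — 8 left.
MR +: excludes Klebsiella aerogenes, Enterobacter cloacae, Klebsiella pneumoniae — 5 left.
Citrate +: excludes Hafnia alvei, Yersinia enterocolitica — 3 left.
H2S production −: excludes Citrobacter freundii — 2 left.
Two candidates remain: Citrobacter koseri and Klebsiella oxytoca.
  LDC: Citrobacter koseri −, Klebsiella oxytoca + — discriminates.
  VP: Citrobacter koseri −, Klebsiella oxytoca + — discriminates.
  Gas: + vs + — same for both, does not separate.
  Lactose: V vs + — variable for at least one, does not separate.
  ODC: Citrobacter koseri +, Klebsiella oxytoca − — discriminates.

LDC, ODC, VP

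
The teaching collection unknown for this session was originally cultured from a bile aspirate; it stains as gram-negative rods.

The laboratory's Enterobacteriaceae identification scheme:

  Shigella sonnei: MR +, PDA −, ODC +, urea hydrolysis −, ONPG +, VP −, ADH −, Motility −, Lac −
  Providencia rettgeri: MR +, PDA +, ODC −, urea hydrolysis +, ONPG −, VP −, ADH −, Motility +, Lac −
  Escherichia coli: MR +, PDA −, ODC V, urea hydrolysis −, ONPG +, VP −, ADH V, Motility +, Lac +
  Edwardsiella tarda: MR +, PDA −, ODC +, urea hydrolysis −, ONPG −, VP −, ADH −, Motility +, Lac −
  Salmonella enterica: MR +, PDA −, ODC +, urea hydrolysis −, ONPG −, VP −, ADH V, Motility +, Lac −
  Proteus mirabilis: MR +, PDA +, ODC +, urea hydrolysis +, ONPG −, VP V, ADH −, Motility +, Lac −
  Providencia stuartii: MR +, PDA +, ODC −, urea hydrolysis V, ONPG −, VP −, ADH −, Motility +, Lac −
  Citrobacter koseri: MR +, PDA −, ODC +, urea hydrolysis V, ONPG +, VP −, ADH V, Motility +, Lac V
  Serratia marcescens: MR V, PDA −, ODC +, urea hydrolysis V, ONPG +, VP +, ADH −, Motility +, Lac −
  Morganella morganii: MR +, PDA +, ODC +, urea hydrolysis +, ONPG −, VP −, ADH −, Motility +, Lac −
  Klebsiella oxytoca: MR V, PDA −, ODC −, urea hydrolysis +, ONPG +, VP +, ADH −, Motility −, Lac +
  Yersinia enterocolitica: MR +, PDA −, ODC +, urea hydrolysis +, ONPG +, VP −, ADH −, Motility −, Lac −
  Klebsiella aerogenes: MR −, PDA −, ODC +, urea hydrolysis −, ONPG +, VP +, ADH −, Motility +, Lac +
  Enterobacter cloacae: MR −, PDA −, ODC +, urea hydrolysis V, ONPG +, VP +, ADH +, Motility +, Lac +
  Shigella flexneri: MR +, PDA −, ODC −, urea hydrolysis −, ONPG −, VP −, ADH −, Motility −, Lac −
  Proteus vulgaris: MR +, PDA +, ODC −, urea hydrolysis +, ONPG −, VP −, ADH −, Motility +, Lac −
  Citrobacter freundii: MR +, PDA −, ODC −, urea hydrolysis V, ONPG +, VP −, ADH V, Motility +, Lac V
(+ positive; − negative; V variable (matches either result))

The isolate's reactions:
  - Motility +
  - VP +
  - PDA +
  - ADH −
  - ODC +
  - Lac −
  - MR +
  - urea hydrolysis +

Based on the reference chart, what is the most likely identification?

Proteus mirabilis

urea hydrolysis +: excludes 6 organisms — 11 left.
VP +: excludes 7 organisms — 4 left.
MR +: excludes Enterobacter cloacae — 3 left.
ADH −: all 3 remaining candidates are consistent.
Motility +: excludes Klebsiella oxytoca — 2 left.
Lac −: all 2 remaining candidates are consistent.
ODC +: all 2 remaining candidates are consistent.
PDA +: excludes Serratia marcescens — 1 left.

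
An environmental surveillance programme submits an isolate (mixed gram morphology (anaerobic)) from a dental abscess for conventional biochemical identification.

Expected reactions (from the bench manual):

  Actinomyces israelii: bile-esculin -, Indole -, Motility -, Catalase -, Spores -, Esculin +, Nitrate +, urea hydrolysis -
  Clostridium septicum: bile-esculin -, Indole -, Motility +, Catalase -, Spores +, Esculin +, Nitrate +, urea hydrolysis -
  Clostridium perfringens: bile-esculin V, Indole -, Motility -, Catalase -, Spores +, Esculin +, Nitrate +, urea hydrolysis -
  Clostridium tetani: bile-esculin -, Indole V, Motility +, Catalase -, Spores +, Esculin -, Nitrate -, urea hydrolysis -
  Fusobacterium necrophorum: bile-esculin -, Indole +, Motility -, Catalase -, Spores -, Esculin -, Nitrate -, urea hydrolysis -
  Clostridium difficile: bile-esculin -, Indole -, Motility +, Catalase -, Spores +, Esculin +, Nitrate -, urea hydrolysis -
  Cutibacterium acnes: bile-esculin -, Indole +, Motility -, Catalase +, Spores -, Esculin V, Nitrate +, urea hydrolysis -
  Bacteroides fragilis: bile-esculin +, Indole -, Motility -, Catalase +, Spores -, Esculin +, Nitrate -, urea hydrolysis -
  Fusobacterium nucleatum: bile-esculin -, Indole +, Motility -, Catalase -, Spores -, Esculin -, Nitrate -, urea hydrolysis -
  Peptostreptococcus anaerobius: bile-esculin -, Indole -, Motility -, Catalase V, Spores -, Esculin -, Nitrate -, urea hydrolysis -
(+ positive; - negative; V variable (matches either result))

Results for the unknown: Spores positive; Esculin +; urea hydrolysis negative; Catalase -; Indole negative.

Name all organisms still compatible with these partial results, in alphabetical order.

Indole -: excludes Fusobacterium necrophorum, Cutibacterium acnes, Fusobacterium nucleatum — 7 left.
urea hydrolysis -: all 7 remaining candidates are consistent.
Catalase -: excludes Bacteroides fragilis — 6 left.
Spores +: excludes Actinomyces israelii, Peptostreptococcus anaerobius — 4 left.
Esculin +: excludes Clostridium tetani — 3 left.

Clostridium difficile, Clostridium perfringens, Clostridium septicum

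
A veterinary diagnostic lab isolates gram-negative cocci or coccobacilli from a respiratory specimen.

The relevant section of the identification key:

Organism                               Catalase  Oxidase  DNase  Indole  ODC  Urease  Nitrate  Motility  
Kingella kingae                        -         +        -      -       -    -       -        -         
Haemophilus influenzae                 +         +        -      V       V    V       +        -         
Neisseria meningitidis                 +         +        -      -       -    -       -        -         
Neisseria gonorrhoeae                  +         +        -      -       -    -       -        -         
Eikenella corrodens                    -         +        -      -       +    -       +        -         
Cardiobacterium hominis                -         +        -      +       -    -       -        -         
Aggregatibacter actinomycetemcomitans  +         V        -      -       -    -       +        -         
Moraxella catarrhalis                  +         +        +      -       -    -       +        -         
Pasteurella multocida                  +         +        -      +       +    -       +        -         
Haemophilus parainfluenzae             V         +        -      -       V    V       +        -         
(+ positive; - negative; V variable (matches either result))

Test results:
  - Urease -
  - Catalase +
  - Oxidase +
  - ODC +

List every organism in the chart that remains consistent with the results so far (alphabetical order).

Haemophilus influenzae, Haemophilus parainfluenzae, Pasteurella multocida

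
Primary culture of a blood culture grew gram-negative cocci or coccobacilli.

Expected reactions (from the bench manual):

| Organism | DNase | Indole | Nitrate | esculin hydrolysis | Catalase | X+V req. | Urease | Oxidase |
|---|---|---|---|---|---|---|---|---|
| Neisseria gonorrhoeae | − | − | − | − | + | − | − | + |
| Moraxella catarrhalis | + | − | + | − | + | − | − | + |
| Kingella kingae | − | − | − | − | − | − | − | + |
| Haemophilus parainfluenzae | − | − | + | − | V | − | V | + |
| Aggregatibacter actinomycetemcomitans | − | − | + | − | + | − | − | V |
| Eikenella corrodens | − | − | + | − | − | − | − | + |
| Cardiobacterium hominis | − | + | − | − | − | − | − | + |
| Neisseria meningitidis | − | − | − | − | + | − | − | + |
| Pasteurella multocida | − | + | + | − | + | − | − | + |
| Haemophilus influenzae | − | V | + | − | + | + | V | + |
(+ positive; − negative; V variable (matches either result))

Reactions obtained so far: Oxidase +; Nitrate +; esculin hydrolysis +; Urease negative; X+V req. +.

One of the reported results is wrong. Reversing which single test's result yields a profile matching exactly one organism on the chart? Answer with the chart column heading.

As reported, no row in the chart matches all 5 reactions.
Reversing Urease → still no organism matches.
Reversing X+V req. → still no organism matches.
Reversing esculin hydrolysis (to −) → unique match: Haemophilus influenzae.
Reversing Nitrate → still no organism matches.
Reversing Oxidase → still no organism matches.

esculin hydrolysis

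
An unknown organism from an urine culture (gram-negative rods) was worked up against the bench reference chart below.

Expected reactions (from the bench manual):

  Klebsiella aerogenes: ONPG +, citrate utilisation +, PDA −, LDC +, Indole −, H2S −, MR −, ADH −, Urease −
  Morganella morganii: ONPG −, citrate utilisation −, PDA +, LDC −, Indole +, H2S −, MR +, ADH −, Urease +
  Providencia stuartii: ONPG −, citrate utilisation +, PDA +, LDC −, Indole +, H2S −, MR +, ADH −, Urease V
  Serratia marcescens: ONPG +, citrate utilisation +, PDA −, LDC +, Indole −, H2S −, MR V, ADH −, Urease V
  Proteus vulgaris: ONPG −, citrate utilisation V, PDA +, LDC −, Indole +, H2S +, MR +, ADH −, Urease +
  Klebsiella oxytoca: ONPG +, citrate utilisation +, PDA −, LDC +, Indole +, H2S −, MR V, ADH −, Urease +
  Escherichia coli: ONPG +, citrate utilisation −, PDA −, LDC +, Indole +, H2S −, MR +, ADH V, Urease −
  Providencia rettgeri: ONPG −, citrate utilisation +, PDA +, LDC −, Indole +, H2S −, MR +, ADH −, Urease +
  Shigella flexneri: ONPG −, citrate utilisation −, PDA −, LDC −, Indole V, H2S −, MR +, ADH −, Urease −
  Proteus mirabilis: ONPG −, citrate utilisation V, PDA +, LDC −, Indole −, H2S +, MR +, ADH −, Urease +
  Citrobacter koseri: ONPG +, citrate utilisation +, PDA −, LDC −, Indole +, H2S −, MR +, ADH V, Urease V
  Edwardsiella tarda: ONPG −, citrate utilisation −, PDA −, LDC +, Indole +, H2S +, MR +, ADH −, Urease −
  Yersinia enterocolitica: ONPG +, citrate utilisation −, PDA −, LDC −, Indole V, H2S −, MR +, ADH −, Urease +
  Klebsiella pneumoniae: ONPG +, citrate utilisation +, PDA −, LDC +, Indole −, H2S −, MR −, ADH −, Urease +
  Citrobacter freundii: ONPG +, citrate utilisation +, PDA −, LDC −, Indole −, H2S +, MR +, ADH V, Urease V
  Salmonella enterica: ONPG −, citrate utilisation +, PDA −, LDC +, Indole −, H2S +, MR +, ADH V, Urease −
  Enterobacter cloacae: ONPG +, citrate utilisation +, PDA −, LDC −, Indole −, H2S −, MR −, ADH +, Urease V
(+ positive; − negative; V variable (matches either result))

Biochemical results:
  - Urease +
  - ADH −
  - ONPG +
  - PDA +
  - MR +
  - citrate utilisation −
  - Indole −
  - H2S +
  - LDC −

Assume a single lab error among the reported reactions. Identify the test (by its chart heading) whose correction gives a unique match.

ONPG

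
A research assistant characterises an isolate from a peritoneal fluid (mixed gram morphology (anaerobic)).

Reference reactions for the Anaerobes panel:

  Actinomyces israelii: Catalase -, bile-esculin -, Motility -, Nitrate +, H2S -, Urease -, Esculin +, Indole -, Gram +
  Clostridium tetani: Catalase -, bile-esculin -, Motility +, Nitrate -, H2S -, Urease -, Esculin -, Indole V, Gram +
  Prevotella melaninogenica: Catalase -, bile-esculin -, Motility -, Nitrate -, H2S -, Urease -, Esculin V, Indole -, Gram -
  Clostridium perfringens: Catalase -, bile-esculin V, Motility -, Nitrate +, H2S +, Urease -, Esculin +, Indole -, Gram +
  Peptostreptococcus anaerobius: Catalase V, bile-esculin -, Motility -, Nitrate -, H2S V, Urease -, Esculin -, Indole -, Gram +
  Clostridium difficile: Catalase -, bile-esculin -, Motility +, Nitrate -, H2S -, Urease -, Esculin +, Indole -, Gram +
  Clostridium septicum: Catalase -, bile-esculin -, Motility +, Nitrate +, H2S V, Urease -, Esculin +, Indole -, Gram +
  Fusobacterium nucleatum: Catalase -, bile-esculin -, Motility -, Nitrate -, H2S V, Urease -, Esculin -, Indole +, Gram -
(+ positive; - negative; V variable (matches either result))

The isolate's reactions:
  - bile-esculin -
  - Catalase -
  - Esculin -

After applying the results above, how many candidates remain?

4

Catalase -: all 8 remaining candidates are consistent.
bile-esculin -: all 8 remaining candidates are consistent.
Esculin -: excludes Actinomyces israelii, Clostridium perfringens, Clostridium difficile, Clostridium septicum — 4 left.
Still consistent: Clostridium tetani, Fusobacterium nucleatum, Peptostreptococcus anaerobius, Prevotella melaninogenica.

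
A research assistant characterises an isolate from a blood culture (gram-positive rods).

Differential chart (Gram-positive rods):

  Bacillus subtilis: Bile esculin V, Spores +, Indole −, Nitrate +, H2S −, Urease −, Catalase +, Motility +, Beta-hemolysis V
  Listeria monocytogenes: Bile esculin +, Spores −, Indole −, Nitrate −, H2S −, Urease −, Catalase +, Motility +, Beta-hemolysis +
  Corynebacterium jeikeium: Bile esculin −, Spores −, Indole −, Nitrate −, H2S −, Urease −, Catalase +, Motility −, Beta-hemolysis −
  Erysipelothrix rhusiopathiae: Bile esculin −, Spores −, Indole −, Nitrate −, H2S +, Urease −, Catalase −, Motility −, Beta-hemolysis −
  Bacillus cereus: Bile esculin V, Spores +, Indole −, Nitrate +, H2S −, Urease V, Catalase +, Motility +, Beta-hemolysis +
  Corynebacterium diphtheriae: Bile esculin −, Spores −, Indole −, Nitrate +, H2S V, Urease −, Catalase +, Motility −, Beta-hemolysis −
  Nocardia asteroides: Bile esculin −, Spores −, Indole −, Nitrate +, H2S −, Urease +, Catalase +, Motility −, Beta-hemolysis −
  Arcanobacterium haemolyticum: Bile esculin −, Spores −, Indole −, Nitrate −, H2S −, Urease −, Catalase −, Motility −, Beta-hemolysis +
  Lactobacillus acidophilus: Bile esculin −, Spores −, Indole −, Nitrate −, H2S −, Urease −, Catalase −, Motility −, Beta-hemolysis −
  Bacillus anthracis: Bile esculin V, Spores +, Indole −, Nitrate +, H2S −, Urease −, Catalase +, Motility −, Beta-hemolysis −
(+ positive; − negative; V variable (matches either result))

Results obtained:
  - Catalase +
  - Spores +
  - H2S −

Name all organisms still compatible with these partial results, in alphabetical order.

Spores +: excludes 7 organisms — 3 left.
H2S −: all 3 remaining candidates are consistent.
Catalase +: all 3 remaining candidates are consistent.

Bacillus anthracis, Bacillus cereus, Bacillus subtilis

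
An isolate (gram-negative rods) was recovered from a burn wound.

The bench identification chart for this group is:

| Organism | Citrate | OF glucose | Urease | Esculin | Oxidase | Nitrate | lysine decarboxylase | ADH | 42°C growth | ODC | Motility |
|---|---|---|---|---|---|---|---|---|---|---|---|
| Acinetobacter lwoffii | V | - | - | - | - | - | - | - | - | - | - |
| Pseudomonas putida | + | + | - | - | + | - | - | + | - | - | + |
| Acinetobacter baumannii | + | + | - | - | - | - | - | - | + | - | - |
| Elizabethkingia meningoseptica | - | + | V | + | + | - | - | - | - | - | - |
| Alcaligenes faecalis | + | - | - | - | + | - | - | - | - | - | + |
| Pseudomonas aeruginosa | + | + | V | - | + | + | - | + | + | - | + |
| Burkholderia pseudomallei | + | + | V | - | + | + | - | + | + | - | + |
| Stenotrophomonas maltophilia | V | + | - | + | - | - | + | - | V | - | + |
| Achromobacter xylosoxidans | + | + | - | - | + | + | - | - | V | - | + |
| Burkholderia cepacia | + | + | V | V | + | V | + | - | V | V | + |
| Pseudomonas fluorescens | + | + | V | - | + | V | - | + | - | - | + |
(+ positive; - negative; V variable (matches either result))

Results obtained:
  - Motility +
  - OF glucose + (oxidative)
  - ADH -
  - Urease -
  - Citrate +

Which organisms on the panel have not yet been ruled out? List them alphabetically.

Achromobacter xylosoxidans, Burkholderia cepacia, Stenotrophomonas maltophilia

ADH -: excludes Pseudomonas putida, Pseudomonas aeruginosa, Burkholderia pseudomallei, Pseudomonas fluorescens — 7 left.
Urease -: all 7 remaining candidates are consistent.
OF glucose +: excludes Acinetobacter lwoffii, Alcaligenes faecalis — 5 left.
Citrate +: excludes Elizabethkingia meningoseptica — 4 left.
Motility +: excludes Acinetobacter baumannii — 3 left.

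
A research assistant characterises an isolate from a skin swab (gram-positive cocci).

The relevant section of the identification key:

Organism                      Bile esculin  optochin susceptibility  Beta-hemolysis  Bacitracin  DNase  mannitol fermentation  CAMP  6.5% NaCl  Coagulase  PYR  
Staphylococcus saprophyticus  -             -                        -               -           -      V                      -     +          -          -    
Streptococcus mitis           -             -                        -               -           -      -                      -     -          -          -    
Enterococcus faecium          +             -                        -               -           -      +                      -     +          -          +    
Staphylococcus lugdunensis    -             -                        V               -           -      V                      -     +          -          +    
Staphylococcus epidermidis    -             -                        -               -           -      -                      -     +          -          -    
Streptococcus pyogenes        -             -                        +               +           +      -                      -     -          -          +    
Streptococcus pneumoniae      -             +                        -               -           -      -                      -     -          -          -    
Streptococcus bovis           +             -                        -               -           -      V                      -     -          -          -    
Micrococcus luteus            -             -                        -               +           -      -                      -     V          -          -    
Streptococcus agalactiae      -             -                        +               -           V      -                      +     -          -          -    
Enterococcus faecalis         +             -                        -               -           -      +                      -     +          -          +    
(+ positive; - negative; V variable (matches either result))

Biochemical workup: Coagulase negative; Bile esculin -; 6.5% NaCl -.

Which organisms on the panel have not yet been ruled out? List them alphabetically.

Micrococcus luteus, Streptococcus agalactiae, Streptococcus mitis, Streptococcus pneumoniae, Streptococcus pyogenes

Coagulase -: all 11 remaining candidates are consistent.
6.5% NaCl -: excludes 5 organisms — 6 left.
Bile esculin -: excludes Streptococcus bovis — 5 left.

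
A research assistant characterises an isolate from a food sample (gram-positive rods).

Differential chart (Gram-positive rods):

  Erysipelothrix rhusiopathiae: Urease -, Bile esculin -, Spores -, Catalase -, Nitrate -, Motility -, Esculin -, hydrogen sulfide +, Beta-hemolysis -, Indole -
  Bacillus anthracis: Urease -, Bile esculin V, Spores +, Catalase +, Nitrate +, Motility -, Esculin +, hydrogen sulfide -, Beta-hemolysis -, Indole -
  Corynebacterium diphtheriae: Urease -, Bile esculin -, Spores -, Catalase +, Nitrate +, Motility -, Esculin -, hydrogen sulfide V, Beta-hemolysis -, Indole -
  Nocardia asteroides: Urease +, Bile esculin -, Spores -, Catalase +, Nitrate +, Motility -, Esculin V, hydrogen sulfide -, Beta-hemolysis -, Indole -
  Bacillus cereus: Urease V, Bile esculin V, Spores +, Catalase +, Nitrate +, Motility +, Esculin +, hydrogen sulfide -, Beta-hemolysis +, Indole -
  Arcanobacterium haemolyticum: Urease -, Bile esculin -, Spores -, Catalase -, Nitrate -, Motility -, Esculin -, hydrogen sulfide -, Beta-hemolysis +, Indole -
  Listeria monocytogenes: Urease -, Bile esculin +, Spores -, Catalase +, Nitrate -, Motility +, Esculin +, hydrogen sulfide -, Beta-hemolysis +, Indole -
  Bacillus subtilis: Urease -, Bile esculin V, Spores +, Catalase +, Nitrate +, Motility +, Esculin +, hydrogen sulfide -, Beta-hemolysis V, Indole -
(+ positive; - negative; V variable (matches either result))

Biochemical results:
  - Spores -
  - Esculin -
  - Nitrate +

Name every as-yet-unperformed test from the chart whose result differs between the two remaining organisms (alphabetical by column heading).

Spores -: excludes Bacillus anthracis, Bacillus cereus, Bacillus subtilis — 5 left.
Esculin -: excludes Listeria monocytogenes — 4 left.
Nitrate +: excludes Erysipelothrix rhusiopathiae, Arcanobacterium haemolyticum — 2 left.
Two candidates remain: Corynebacterium diphtheriae and Nocardia asteroides.
  Urease: Corynebacterium diphtheriae -, Nocardia asteroides + — discriminates.
  Bile esculin: - vs - — same for both, does not separate.
  Catalase: + vs + — same for both, does not separate.
  Motility: - vs - — same for both, does not separate.
  hydrogen sulfide: V vs - — variable for at least one, does not separate.
  Beta-hemolysis: - vs - — same for both, does not separate.
  Indole: - vs - — same for both, does not separate.

Urease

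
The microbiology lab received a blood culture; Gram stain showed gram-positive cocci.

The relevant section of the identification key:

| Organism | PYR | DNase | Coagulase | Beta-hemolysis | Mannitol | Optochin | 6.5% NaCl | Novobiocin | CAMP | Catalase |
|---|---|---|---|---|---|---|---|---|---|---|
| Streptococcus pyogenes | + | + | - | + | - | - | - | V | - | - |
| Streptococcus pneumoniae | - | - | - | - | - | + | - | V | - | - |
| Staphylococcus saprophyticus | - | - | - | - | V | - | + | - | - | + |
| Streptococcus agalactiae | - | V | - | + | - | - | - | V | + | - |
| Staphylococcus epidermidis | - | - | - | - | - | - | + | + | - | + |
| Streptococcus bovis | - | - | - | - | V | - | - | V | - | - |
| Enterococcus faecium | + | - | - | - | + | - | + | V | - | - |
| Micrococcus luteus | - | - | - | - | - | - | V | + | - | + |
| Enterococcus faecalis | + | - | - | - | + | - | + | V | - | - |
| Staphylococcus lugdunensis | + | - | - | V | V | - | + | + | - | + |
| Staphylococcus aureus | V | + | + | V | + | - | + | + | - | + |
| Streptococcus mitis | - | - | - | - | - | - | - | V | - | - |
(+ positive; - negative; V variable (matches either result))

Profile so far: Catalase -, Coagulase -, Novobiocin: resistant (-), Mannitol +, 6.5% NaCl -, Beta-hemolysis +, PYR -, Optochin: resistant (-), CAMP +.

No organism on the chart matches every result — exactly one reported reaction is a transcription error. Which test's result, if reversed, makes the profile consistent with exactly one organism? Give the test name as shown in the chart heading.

As reported, no row in the chart matches all 9 reactions.
Reversing Coagulase → still no organism matches.
Reversing 6.5% NaCl → still no organism matches.
Reversing CAMP → still no organism matches.
Reversing Catalase → still no organism matches.
Reversing PYR → still no organism matches.
Reversing Mannitol (to -) → unique match: Streptococcus agalactiae.
Reversing Beta-hemolysis → still no organism matches.
Reversing Novobiocin → still no organism matches.
Reversing Optochin → still no organism matches.

Mannitol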